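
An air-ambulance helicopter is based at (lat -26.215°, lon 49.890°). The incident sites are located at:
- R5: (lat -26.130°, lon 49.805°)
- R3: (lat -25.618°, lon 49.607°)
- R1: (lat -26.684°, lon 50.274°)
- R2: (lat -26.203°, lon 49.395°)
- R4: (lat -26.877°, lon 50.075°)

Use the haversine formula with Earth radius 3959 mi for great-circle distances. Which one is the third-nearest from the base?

Distance to each, sorted:
R5: 7.9 mi
R2: 30.7 mi
R1: 40.2 mi
R3: 44.8 mi
R4: 47.2 mi
The third-nearest is R1 at 40.2 mi.

R1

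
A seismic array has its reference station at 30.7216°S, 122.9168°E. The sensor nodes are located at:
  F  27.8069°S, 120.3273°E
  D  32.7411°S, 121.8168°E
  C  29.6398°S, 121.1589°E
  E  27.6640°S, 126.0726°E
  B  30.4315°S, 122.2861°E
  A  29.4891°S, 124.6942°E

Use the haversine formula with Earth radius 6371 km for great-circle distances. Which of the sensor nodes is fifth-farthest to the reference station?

Distance to each, sorted:
E: 457.6 km
F: 410.0 km
D: 247.5 km
A: 219.1 km
C: 207.4 km
B: 68.5 km
The fifth-farthest is C at 207.4 km.

C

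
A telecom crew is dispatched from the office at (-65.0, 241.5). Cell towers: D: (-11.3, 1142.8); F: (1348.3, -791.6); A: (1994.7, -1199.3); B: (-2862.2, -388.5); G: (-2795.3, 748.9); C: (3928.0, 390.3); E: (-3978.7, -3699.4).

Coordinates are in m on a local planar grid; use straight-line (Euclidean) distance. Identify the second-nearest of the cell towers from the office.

F

Distance to each, sorted:
D: 902.9 m
F: 1750.6 m
A: 2513.6 m
G: 2777.0 m
B: 2867.3 m
C: 3995.8 m
E: 5554.1 m
The second-nearest is F at 1750.6 m.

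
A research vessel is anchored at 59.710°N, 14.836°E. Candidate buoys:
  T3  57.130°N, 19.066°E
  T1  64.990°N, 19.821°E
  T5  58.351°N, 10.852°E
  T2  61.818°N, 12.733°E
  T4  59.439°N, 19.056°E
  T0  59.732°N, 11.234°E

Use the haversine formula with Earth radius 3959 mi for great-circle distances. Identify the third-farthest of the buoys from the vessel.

T5

Distances from the vessel (59.710°N, 14.836°E):
T1: 398.0 mi
T3: 234.9 mi
T5: 169.9 mi
T2: 162.0 mi
T4: 148.8 mi
T0: 125.5 mi
The third-farthest is T5 at 169.9 mi.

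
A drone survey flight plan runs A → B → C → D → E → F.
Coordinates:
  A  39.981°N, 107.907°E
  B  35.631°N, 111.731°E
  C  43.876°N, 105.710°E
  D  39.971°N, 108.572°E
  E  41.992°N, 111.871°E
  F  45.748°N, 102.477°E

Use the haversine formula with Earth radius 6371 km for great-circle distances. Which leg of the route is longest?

Leg distances:
A→B: 588.8 km
B→C: 1050.7 km
C→D: 494.5 km
D→E: 356.6 km
E→F: 860.3 km
The longest leg is B–C at 1050.7 km.

B–C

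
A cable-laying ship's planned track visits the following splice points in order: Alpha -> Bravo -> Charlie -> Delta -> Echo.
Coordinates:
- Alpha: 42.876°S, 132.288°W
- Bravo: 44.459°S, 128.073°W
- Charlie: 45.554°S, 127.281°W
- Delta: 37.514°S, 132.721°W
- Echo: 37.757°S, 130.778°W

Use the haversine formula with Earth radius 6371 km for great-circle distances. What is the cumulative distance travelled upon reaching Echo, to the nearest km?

Leg distances:
Alpha→Bravo: 381.9 km  (cumulative 381.9 km)
Bravo→Charlie: 136.8 km  (cumulative 518.7 km)
Charlie→Delta: 1001.5 km  (cumulative 1520.2 km)
Delta→Echo: 173.2 km  (cumulative 1693.4 km)
Cumulative distance at Echo ≈ 1693 km.

1693 km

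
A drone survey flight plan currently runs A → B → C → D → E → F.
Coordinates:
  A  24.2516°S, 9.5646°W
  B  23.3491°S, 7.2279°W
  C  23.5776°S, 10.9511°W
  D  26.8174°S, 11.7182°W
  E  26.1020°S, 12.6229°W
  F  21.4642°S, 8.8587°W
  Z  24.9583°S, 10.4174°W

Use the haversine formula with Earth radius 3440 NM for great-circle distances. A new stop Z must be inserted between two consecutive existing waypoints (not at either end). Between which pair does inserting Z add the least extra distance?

Added distance for inserting Z between each consecutive pair:
A–B: 123.3 NM
B–C: 82.0 NM
C–D: 20.9 NM
D–E: 204.8 NM
E–F: 17.7 NM
Smallest added distance is 17.7 NM, inserting between E and F.

between E and F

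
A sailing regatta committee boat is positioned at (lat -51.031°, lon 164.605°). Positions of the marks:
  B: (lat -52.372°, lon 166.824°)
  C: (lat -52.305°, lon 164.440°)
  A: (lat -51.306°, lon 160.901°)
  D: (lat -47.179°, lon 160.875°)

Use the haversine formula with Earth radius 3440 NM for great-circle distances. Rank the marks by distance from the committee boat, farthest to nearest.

D, A, B, C

Distances from the committee boat:
D (lat -47.179°, lon 160.875°): 273.7 NM
A (lat -51.306°, lon 160.901°): 140.4 NM
B (lat -52.372°, lon 166.824°): 115.3 NM
C (lat -52.305°, lon 164.440°): 76.7 NM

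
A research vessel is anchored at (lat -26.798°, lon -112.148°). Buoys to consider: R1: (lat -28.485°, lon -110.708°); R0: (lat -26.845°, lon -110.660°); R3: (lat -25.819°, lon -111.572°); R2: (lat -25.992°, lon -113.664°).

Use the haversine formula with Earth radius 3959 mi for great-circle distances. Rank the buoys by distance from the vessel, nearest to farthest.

R3, R0, R2, R1

Distances from the vessel:
R3 (lat -25.819°, lon -111.572°): 76.5 mi
R0 (lat -26.845°, lon -110.660°): 91.8 mi
R2 (lat -25.992°, lon -113.664°): 109.1 mi
R1 (lat -28.485°, lon -110.708°): 146.1 mi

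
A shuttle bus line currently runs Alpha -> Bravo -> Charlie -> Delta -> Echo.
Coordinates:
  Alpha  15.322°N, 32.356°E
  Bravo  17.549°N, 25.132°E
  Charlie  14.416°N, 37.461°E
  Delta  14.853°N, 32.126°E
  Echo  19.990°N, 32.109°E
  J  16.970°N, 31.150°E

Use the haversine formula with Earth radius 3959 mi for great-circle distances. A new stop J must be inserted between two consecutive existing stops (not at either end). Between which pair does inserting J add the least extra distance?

between Bravo and Charlie

Added distance for inserting J between each consecutive pair:
Alpha–Bravo: 35.5 mi
Bravo–Charlie: 7.6 mi
Charlie–Delta: 257.4 mi
Delta–Echo: 23.0 mi
Smallest added distance is 7.6 mi, inserting between Bravo and Charlie.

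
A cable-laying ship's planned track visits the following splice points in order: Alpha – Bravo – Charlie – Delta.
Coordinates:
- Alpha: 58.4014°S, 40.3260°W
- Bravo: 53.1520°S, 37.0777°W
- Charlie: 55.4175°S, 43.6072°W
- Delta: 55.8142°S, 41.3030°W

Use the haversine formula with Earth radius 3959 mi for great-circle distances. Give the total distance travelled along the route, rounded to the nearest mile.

784 mi

Leg distances:
Alpha→Bravo: 383.9 mi  (cumulative 383.9 mi)
Bravo→Charlie: 306.2 mi  (cumulative 690.2 mi)
Charlie→Delta: 94.0 mi  (cumulative 784.1 mi)
Total route length ≈ 784 mi.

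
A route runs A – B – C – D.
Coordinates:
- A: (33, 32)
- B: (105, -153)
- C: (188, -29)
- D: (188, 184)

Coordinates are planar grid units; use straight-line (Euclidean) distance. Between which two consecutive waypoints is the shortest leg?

B–C

Leg distances:
A→B: 198.5
B→C: 149.2
C→D: 213.0
The shortest leg is B–C at 149.2.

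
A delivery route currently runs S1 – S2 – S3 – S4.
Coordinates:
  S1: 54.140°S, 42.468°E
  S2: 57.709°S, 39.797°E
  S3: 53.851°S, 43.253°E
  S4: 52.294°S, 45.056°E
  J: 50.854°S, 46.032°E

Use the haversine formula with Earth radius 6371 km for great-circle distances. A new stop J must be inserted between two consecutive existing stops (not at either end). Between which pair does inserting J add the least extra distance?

between S3 and S4

Added distance for inserting J between each consecutive pair:
S1–S2: 869.7 km
S2–S3: 764.9 km
S3–S4: 345.8 km
Smallest added distance is 345.8 km, inserting between S3 and S4.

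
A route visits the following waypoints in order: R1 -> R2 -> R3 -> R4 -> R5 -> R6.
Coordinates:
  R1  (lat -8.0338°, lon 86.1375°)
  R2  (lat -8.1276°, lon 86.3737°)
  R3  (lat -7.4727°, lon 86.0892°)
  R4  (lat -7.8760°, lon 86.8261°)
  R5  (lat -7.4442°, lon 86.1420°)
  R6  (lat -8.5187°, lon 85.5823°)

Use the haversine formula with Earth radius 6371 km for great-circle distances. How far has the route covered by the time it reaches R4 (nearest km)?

Leg distances:
R1→R2: 28.0 km  (cumulative 28.0 km)
R2→R3: 79.3 km  (cumulative 107.3 km)
R3→R4: 92.8 km  (cumulative 200.1 km)
Cumulative distance at R4 ≈ 200 km.

200 km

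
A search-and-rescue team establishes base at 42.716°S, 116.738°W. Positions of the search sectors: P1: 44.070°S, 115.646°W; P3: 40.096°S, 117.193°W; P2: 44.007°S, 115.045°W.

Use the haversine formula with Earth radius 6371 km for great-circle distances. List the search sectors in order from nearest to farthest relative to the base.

P1, P2, P3

Distances from the base:
P1 44.070°S, 115.646°W: 174.5 km
P2 44.007°S, 115.045°W: 198.3 km
P3 40.096°S, 117.193°W: 293.8 km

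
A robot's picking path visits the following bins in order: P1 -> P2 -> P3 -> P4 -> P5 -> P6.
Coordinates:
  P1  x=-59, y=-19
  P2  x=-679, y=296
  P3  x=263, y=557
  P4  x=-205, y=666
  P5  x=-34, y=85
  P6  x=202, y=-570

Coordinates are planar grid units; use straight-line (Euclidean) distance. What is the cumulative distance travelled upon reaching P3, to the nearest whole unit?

Leg distances:
P1→P2: 695.4  (cumulative 695.4)
P2→P3: 977.5  (cumulative 1672.9)
Cumulative distance at P3 ≈ 1673.

1673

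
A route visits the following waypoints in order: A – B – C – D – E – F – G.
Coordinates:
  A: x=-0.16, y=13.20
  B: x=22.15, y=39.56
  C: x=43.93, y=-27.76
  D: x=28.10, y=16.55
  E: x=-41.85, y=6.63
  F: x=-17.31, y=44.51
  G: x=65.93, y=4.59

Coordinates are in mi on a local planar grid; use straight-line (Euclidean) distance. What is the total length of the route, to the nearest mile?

Leg distances:
A→B: 34.5 mi  (cumulative 34.5 mi)
B→C: 70.8 mi  (cumulative 105.3 mi)
C→D: 47.1 mi  (cumulative 152.3 mi)
D→E: 70.6 mi  (cumulative 223.0 mi)
E→F: 45.1 mi  (cumulative 268.1 mi)
F→G: 92.3 mi  (cumulative 360.4 mi)
Total route length ≈ 360 mi.

360 mi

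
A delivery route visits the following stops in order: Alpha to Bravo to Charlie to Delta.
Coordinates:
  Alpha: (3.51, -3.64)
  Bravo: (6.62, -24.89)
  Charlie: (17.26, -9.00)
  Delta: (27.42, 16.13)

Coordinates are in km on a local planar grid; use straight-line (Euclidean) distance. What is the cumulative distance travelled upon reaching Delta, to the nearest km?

68 km

Leg distances:
Alpha→Bravo: 21.5 km  (cumulative 21.5 km)
Bravo→Charlie: 19.1 km  (cumulative 40.6 km)
Charlie→Delta: 27.1 km  (cumulative 67.7 km)
Cumulative distance at Delta ≈ 68 km.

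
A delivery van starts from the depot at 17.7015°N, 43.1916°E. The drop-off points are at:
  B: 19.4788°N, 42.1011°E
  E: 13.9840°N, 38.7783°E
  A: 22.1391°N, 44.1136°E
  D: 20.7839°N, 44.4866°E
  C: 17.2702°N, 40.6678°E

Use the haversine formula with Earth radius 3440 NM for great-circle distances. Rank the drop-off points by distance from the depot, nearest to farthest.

B, C, D, A, E

Computing each great-circle distance from 17.7015°N, 43.1916°E:
B 19.4788°N, 42.1011°E: 123.4 NM
C 17.2702°N, 40.6678°E: 146.8 NM
D 20.7839°N, 44.4866°E: 199.1 NM
A 22.1391°N, 44.1136°E: 271.5 NM
E 13.9840°N, 38.7783°E: 338.8 NM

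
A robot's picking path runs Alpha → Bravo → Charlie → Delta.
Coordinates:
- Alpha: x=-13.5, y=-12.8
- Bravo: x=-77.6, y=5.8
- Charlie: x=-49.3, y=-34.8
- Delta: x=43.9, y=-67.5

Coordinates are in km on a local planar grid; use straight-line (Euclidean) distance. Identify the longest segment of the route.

Charlie–Delta

Leg distances:
Alpha→Bravo: 66.7 km
Bravo→Charlie: 49.5 km
Charlie→Delta: 98.8 km
The longest leg is Charlie–Delta at 98.8 km.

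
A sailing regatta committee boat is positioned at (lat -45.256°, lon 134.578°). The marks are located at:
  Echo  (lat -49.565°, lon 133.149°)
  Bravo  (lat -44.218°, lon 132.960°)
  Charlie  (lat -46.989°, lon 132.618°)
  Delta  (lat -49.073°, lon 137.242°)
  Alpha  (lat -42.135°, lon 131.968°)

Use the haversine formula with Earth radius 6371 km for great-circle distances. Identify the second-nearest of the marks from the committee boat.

Distance to each, sorted:
Bravo: 172.2 km
Charlie: 244.8 km
Alpha: 405.5 km
Delta: 469.7 km
Echo: 491.0 km
The second-nearest is Charlie at 244.8 km.

Charlie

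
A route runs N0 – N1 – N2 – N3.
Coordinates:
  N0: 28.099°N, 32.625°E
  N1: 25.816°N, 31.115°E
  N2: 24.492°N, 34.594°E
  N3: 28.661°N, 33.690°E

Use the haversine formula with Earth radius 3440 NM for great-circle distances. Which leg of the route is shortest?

Leg distances:
N0→N1: 159.1 NM
N1→N2: 205.1 NM
N2→N3: 255.0 NM
The shortest leg is N0–N1 at 159.1 NM.

N0–N1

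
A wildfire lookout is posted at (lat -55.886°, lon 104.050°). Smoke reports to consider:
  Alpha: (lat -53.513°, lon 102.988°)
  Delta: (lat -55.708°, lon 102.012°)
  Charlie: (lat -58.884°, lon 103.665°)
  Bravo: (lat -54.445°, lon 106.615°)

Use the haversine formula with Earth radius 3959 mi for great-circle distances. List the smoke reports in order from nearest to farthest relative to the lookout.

Delta, Bravo, Alpha, Charlie

Distances from the lookout:
Delta (lat -55.708°, lon 102.012°): 80.1 mi
Bravo (lat -54.445°, lon 106.615°): 142.0 mi
Alpha (lat -53.513°, lon 102.988°): 169.4 mi
Charlie (lat -58.884°, lon 103.665°): 207.6 mi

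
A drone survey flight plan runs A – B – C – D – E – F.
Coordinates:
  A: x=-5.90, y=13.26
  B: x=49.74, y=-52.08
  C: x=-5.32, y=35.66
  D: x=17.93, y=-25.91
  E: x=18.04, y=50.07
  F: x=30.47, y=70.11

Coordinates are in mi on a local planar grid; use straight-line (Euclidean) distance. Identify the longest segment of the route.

B–C

Leg distances:
A→B: 85.8 mi
B→C: 103.6 mi
C→D: 65.8 mi
D→E: 76.0 mi
E→F: 23.6 mi
The longest leg is B–C at 103.6 mi.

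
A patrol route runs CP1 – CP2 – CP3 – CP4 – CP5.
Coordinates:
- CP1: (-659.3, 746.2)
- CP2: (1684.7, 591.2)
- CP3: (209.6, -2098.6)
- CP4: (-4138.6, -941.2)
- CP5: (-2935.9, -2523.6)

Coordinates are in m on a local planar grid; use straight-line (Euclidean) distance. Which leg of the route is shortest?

Leg distances:
CP1→CP2: 2349.1 m
CP2→CP3: 3067.7 m
CP3→CP4: 4499.6 m
CP4→CP5: 1987.6 m
The shortest leg is CP4–CP5 at 1987.6 m.

CP4–CP5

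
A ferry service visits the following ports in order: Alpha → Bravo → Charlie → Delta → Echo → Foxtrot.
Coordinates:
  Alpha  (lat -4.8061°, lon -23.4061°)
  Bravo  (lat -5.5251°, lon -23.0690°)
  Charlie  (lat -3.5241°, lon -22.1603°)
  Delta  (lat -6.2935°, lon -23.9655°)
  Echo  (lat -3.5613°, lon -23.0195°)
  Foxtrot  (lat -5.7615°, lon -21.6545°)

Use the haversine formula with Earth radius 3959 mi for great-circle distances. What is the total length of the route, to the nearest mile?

813 mi

Leg distances:
Alpha→Bravo: 54.8 mi  (cumulative 54.8 mi)
Bravo→Charlie: 151.8 mi  (cumulative 206.6 mi)
Charlie→Delta: 228.2 mi  (cumulative 434.8 mi)
Delta→Echo: 199.7 mi  (cumulative 634.5 mi)
Echo→Foxtrot: 178.7 mi  (cumulative 813.2 mi)
Total route length ≈ 813 mi.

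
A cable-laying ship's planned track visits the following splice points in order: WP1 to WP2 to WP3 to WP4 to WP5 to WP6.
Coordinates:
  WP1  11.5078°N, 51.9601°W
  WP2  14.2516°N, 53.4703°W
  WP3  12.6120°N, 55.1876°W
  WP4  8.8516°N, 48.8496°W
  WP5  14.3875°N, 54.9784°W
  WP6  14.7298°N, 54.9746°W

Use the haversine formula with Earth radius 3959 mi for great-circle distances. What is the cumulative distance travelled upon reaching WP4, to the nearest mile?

879 mi

Leg distances:
WP1→WP2: 215.2 mi  (cumulative 215.2 mi)
WP2→WP3: 161.7 mi  (cumulative 376.9 mi)
WP3→WP4: 502.6 mi  (cumulative 879.4 mi)
Cumulative distance at WP4 ≈ 879 mi.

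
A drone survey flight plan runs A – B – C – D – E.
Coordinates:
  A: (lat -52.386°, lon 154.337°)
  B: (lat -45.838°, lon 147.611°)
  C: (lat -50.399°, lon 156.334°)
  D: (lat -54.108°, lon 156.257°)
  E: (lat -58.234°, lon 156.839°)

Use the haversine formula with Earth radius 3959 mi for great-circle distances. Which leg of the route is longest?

Leg distances:
A→B: 544.7 mi
B→C: 510.5 mi
C→D: 256.3 mi
D→E: 286.0 mi
The longest leg is A–B at 544.7 mi.

A–B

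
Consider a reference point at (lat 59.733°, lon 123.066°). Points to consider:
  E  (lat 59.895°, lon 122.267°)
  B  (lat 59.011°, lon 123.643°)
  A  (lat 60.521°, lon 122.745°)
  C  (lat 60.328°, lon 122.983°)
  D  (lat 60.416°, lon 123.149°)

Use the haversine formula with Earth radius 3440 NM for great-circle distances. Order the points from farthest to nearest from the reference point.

Computing each great-circle distance from (lat 59.733°, lon 123.066°):
A (lat 60.521°, lon 122.745°): 48.3 NM
B (lat 59.011°, lon 123.643°): 46.8 NM
D (lat 60.416°, lon 123.149°): 41.1 NM
C (lat 60.328°, lon 122.983°): 35.8 NM
E (lat 59.895°, lon 122.267°): 26.0 NM

A, B, D, C, E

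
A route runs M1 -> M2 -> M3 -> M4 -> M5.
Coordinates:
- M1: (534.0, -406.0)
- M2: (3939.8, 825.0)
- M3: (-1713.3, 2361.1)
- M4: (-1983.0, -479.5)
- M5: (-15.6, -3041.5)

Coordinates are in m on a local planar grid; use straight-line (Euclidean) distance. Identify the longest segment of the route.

Leg distances:
M1→M2: 3621.4 m
M2→M3: 5858.1 m
M3→M4: 2853.4 m
M4→M5: 3230.2 m
The longest leg is M2–M3 at 5858.1 m.

M2–M3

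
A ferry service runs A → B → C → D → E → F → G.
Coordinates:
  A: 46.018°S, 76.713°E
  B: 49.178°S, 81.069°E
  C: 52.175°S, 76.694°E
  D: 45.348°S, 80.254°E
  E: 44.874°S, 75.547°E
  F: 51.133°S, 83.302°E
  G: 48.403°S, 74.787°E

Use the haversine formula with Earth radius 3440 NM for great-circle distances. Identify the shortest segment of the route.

D–E

Leg distances:
A→B: 258.9 NM
B→C: 245.0 NM
C→D: 433.3 NM
D→E: 201.4 NM
E→F: 487.6 NM
F→G: 368.3 NM
The shortest leg is D–E at 201.4 NM.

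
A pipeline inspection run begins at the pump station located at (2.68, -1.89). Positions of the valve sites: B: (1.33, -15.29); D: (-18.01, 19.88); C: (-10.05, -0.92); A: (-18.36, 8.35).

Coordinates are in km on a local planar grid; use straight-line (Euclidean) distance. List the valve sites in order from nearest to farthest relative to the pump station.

Distances from the pump station:
C (-10.05, -0.92): 12.8 km
B (1.33, -15.29): 13.5 km
A (-18.36, 8.35): 23.4 km
D (-18.01, 19.88): 30.0 km

C, B, A, D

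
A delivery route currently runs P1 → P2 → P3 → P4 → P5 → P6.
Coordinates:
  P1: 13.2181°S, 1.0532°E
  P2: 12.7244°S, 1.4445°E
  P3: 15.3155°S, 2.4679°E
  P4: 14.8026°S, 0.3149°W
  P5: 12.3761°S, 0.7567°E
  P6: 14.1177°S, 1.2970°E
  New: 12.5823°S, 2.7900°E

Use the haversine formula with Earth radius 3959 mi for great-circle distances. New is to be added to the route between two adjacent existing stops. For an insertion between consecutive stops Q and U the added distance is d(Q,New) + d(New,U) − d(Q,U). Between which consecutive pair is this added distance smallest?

between P2 and P3

Added distance for inserting New between each consecutive pair:
P1–P2: 173.1 mi
P2–P3: 89.6 mi
P3–P4: 259.9 mi
P4–P5: 214.3 mi
P5–P6: 158.3 mi
Smallest added distance is 89.6 mi, inserting between P2 and P3.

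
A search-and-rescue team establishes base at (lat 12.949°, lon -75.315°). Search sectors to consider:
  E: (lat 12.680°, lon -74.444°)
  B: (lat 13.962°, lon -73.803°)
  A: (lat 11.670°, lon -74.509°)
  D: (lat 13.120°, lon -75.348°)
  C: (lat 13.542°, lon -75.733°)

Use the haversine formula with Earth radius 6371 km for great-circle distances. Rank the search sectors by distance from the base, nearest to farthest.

Distance from the base at (lat 12.949°, lon -75.315°) to each:
D (lat 13.120°, lon -75.348°): 19.3 km
C (lat 13.542°, lon -75.733°): 80.0 km
E (lat 12.680°, lon -74.444°): 99.1 km
A (lat 11.670°, lon -74.509°): 167.0 km
B (lat 13.962°, lon -73.803°): 198.6 km

D, C, E, A, B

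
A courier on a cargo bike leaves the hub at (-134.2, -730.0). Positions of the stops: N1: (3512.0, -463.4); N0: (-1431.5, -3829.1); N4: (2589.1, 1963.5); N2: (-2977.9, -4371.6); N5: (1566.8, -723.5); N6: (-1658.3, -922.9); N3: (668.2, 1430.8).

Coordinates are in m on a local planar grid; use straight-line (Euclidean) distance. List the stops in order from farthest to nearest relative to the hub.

Computing each straight-line distance from (-134.2, -730.0):
N2 (-2977.9, -4371.6): 4620.4 m
N4 (2589.1, 1963.5): 3830.3 m
N1 (3512.0, -463.4): 3655.9 m
N0 (-1431.5, -3829.1): 3359.7 m
N3 (668.2, 1430.8): 2305.0 m
N5 (1566.8, -723.5): 1701.0 m
N6 (-1658.3, -922.9): 1536.3 m

N2, N4, N1, N0, N3, N5, N6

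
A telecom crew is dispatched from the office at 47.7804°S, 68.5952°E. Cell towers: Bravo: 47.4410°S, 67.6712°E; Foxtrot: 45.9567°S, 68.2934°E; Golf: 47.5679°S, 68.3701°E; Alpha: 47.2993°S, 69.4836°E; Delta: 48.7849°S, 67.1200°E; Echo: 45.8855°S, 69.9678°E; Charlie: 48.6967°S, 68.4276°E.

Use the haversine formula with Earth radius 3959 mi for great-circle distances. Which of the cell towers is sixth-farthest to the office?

Distances from the office (47.7804°S, 68.5952°E):
Echo: 146.1 mi
Foxtrot: 126.8 mi
Delta: 97.0 mi
Charlie: 63.8 mi
Alpha: 53.1 mi
Bravo: 49.0 mi
Golf: 18.0 mi
The sixth-farthest is Bravo at 49.0 mi.

Bravo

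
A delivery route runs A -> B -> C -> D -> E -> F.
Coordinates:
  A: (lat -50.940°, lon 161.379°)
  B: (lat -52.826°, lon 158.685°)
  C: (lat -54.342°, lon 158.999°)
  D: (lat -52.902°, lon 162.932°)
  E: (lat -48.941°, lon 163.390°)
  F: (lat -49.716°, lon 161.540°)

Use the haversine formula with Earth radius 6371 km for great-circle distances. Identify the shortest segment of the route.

E–F

Leg distances:
A→B: 279.6 km
B→C: 169.8 km
C→D: 304.8 km
D→E: 441.6 km
E→F: 159.4 km
The shortest leg is E–F at 159.4 km.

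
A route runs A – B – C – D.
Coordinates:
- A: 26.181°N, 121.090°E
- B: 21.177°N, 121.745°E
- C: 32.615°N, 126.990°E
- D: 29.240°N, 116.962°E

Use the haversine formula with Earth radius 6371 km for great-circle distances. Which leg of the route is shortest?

Leg distances:
A→B: 560.4 km
B→C: 1373.5 km
C→D: 1026.9 km
The shortest leg is A–B at 560.4 km.

A–B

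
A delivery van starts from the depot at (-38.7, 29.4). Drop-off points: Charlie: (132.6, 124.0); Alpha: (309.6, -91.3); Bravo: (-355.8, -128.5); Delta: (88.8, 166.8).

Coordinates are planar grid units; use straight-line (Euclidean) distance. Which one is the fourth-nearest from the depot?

Distances from the depot ((-38.7, 29.4)):
Delta: 187.4
Charlie: 195.7
Bravo: 354.2
Alpha: 368.6
The fourth-nearest is Alpha at 368.6.

Alpha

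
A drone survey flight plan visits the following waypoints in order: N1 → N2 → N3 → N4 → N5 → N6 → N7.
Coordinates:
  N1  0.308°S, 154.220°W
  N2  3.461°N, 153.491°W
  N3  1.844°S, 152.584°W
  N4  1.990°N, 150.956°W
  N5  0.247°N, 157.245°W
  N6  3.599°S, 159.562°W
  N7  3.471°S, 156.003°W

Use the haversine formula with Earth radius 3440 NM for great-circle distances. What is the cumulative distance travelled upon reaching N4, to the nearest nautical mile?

804 NM

Leg distances:
N1→N2: 230.5 NM  (cumulative 230.5 NM)
N2→N3: 323.1 NM  (cumulative 553.6 NM)
N3→N4: 250.1 NM  (cumulative 803.7 NM)
Cumulative distance at N4 ≈ 804 NM.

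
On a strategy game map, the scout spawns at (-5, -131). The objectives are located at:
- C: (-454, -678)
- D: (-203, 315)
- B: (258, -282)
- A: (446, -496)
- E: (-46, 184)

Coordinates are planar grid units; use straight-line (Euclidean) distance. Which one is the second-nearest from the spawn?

Distance to each, sorted:
B: 303.3
E: 317.7
D: 488.0
A: 580.2
C: 707.7
The second-nearest is E at 317.7.

E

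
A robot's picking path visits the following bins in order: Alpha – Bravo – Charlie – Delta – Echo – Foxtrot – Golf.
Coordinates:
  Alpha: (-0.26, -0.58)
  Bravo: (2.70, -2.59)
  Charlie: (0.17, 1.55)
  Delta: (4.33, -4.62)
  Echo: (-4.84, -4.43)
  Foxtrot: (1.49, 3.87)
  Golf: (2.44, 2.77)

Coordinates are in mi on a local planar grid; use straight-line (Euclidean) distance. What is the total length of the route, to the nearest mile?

Leg distances:
Alpha→Bravo: 3.6 mi  (cumulative 3.6 mi)
Bravo→Charlie: 4.9 mi  (cumulative 8.4 mi)
Charlie→Delta: 7.4 mi  (cumulative 15.9 mi)
Delta→Echo: 9.2 mi  (cumulative 25.0 mi)
Echo→Foxtrot: 10.4 mi  (cumulative 35.5 mi)
Foxtrot→Golf: 1.5 mi  (cumulative 36.9 mi)
Total route length ≈ 37 mi.

37 mi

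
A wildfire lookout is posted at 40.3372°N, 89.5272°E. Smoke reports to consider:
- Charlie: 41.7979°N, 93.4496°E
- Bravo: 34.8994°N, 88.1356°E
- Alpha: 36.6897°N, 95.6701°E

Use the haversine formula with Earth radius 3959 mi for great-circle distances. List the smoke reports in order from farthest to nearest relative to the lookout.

Computing each great-circle distance from 40.3372°N, 89.5272°E:
Alpha 36.6897°N, 95.6701°E: 416.7 mi
Bravo 34.8994°N, 88.1356°E: 383.4 mi
Charlie 41.7979°N, 93.4496°E: 227.9 mi

Alpha, Bravo, Charlie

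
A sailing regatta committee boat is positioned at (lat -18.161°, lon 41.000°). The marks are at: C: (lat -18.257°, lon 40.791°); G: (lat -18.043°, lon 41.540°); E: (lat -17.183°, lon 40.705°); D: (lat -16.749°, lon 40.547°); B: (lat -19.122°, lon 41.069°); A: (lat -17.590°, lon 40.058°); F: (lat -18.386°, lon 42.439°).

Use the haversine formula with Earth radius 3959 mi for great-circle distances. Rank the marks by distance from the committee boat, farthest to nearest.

D, F, A, E, B, G, C

Distance from the committee boat at (lat -18.161°, lon 41.000°) to each:
D (lat -16.749°, lon 40.547°): 102.0 mi
F (lat -18.386°, lon 42.439°): 95.7 mi
A (lat -17.590°, lon 40.058°): 73.4 mi
E (lat -17.183°, lon 40.705°): 70.3 mi
B (lat -19.122°, lon 41.069°): 66.6 mi
G (lat -18.043°, lon 41.540°): 36.4 mi
C (lat -18.257°, lon 40.791°): 15.2 mi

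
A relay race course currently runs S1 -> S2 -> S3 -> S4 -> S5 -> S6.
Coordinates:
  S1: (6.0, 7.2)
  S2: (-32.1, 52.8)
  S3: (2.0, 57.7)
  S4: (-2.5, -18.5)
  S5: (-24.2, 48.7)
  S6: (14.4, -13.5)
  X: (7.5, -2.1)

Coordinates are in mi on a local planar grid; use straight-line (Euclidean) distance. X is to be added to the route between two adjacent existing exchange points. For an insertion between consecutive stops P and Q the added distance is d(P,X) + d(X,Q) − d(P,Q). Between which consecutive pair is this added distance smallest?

Added distance for inserting X between each consecutive pair:
S1–S2: 17.7 mi
S2–S3: 93.3 mi
S3–S4: 2.9 mi
S4–S5: 8.5 mi
S5–S6: 0.0 mi
Smallest added distance is 0.0 mi, inserting between S5 and S6.

between S5 and S6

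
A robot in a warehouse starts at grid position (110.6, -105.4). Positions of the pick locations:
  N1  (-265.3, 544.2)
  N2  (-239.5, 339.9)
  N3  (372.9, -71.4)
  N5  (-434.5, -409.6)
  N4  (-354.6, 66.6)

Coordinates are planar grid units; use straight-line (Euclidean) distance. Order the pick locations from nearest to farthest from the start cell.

Computing each straight-line distance from (110.6, -105.4):
N3 (372.9, -71.4): 264.5
N4 (-354.6, 66.6): 496.0
N2 (-239.5, 339.9): 566.4
N5 (-434.5, -409.6): 624.2
N1 (-265.3, 544.2): 750.5

N3, N4, N2, N5, N1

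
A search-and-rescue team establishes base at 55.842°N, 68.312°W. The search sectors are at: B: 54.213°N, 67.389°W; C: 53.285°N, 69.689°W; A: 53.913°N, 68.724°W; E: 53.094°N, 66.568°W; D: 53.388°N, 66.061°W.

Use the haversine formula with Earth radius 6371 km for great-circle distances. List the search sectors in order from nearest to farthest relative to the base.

Distances from the base:
B 54.213°N, 67.389°W: 190.4 km
A 53.913°N, 68.724°W: 216.1 km
C 53.285°N, 69.689°W: 297.8 km
D 53.388°N, 66.061°W: 308.9 km
E 53.094°N, 66.568°W: 325.7 km

B, A, C, D, E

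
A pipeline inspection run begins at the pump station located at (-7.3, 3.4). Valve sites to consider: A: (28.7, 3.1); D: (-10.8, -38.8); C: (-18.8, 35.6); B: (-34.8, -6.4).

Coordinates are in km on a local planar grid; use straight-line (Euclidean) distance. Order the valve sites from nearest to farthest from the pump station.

Distance from the pump station at (-7.3, 3.4) to each:
B (-34.8, -6.4): 29.2 km
C (-18.8, 35.6): 34.2 km
A (28.7, 3.1): 36.0 km
D (-10.8, -38.8): 42.3 km

B, C, A, D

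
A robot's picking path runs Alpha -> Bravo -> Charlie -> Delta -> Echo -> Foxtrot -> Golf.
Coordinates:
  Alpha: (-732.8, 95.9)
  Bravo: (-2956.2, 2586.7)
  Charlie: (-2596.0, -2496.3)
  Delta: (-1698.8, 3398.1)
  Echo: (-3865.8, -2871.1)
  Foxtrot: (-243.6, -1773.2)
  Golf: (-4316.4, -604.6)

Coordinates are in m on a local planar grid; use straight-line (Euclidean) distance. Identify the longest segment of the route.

Delta–Echo

Leg distances:
Alpha→Bravo: 3338.8 m
Bravo→Charlie: 5095.7 m
Charlie→Delta: 5962.3 m
Delta→Echo: 6633.2 m
Echo→Foxtrot: 3784.9 m
Foxtrot→Golf: 4237.1 m
The longest leg is Delta–Echo at 6633.2 m.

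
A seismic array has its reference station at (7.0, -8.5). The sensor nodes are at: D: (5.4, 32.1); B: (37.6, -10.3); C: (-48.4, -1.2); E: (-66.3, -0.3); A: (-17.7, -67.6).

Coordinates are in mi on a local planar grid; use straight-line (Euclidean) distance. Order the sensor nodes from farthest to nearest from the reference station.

E, A, C, D, B

Computing each straight-line distance from (7.0, -8.5):
E (-66.3, -0.3): 73.8 mi
A (-17.7, -67.6): 64.1 mi
C (-48.4, -1.2): 55.9 mi
D (5.4, 32.1): 40.6 mi
B (37.6, -10.3): 30.7 mi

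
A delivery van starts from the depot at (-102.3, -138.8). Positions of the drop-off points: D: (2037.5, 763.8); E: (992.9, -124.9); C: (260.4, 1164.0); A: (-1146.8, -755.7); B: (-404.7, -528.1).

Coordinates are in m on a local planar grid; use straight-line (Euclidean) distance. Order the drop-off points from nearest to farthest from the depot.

B, E, A, C, D

Distances from the depot:
B (-404.7, -528.1): 493.0 m
E (992.9, -124.9): 1095.3 m
A (-1146.8, -755.7): 1213.1 m
C (260.4, 1164.0): 1352.3 m
D (2037.5, 763.8): 2322.4 m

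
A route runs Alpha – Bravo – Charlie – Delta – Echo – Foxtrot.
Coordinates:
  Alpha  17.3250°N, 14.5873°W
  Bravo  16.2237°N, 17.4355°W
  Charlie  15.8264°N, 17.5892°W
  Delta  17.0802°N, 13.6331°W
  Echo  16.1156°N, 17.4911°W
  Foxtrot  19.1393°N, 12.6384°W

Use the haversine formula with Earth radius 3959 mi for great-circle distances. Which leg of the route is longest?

Leg distances:
Alpha→Bravo: 203.2 mi
Bravo→Charlie: 29.3 mi
Charlie→Delta: 276.1 mi
Delta→Echo: 264.0 mi
Echo→Foxtrot: 381.8 mi
The longest leg is Echo–Foxtrot at 381.8 mi.

Echo–Foxtrot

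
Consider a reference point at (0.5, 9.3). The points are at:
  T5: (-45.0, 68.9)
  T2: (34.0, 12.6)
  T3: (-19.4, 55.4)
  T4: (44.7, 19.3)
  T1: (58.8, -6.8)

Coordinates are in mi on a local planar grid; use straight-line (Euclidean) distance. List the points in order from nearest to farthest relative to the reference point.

Distances from the reference point:
T2 (34.0, 12.6): 33.7 mi
T4 (44.7, 19.3): 45.3 mi
T3 (-19.4, 55.4): 50.2 mi
T1 (58.8, -6.8): 60.5 mi
T5 (-45.0, 68.9): 75.0 mi

T2, T4, T3, T1, T5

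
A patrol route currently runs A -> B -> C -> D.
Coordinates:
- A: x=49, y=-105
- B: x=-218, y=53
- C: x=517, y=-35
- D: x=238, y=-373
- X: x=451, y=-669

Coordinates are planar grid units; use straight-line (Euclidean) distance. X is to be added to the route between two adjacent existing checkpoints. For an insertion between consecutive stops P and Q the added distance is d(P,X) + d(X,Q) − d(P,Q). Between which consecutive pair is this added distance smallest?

between C and D

Added distance for inserting X between each consecutive pair:
A–B: 1366.7
B–C: 881.5
C–D: 563.8
Smallest added distance is 563.8, inserting between C and D.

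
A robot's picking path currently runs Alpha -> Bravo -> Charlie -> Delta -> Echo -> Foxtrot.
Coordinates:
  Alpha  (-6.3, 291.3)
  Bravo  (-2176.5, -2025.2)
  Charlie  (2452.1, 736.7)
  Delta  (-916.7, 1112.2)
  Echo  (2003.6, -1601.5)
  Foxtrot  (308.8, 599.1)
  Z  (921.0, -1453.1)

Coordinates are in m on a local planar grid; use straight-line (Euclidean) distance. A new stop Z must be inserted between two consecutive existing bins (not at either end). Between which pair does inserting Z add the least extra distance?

between Delta and Echo

Added distance for inserting Z between each consecutive pair:
Alpha–Bravo: 1951.2 m
Bravo–Charlie: 431.9 m
Charlie–Delta: 2437.9 m
Delta–Echo: 261.8 m
Echo–Foxtrot: 456.7 m
Smallest added distance is 261.8 m, inserting between Delta and Echo.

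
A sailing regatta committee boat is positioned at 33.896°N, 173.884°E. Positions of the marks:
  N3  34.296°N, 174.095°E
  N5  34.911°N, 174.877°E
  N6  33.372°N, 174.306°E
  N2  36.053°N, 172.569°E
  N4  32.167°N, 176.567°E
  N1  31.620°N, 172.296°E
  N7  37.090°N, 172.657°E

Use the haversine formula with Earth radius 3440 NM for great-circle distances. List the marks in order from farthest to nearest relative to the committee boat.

N7, N4, N1, N2, N5, N6, N3

Computing each great-circle distance from 33.896°N, 173.884°E:
N7 37.090°N, 172.657°E: 200.9 NM
N4 32.167°N, 176.567°E: 170.3 NM
N1 31.620°N, 172.296°E: 158.4 NM
N2 36.053°N, 172.569°E: 144.8 NM
N5 34.911°N, 174.877°E: 78.3 NM
N6 33.372°N, 174.306°E: 37.9 NM
N3 34.296°N, 174.095°E: 26.2 NM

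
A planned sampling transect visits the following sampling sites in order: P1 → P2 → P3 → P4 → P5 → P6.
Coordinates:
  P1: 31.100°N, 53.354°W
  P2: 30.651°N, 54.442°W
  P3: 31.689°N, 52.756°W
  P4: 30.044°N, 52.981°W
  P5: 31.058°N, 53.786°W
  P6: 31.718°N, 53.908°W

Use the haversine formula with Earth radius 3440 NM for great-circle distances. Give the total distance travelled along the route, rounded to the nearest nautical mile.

Leg distances:
P1→P2: 62.2 NM  (cumulative 62.2 NM)
P2→P3: 106.7 NM  (cumulative 168.9 NM)
P3→P4: 99.4 NM  (cumulative 268.4 NM)
P4→P5: 73.7 NM  (cumulative 342.1 NM)
P5→P6: 40.1 NM  (cumulative 382.2 NM)
Total route length ≈ 382 NM.

382 NM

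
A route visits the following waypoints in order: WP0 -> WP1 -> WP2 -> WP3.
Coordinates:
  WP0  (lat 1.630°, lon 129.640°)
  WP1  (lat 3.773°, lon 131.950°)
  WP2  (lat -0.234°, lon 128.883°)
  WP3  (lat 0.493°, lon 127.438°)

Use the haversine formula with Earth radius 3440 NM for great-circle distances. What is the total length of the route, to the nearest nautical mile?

Leg distances:
WP0→WP1: 189.1 NM  (cumulative 189.1 NM)
WP1→WP2: 302.9 NM  (cumulative 491.9 NM)
WP2→WP3: 97.1 NM  (cumulative 589.1 NM)
Total route length ≈ 589 NM.

589 NM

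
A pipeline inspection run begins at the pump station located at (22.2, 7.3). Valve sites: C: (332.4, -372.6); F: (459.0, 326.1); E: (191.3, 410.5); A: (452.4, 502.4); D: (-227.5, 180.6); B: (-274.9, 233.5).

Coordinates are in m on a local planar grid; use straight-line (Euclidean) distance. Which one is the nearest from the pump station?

Distances from the pump station ((22.2, 7.3)):
D: 303.9 m
B: 373.4 m
E: 437.2 m
C: 490.5 m
F: 540.8 m
A: 655.9 m
The nearest is D at 303.9 m.

D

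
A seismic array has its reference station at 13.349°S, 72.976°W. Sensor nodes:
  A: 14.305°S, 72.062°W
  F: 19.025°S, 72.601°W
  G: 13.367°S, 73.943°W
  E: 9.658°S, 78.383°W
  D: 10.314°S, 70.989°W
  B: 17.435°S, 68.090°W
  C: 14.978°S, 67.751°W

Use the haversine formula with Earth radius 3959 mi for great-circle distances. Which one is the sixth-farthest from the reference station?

Distances from the reference station (13.349°S, 72.976°W):
E: 446.1 mi
B: 430.8 mi
F: 393.0 mi
C: 367.7 mi
D: 249.1 mi
A: 90.1 mi
G: 65.0 mi
The sixth-farthest is A at 90.1 mi.

A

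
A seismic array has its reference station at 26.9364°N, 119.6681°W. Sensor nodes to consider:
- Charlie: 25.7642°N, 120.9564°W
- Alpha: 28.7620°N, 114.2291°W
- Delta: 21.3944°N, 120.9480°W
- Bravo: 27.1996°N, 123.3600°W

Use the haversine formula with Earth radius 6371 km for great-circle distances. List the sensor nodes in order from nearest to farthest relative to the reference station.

Charlie, Bravo, Alpha, Delta

Computing each great-circle distance from 26.9364°N, 119.6681°W:
Charlie 25.7642°N, 120.9564°W: 182.9 km
Bravo 27.1996°N, 123.3600°W: 366.7 km
Alpha 28.7620°N, 114.2291°W: 571.9 km
Delta 21.3944°N, 120.9480°W: 629.8 km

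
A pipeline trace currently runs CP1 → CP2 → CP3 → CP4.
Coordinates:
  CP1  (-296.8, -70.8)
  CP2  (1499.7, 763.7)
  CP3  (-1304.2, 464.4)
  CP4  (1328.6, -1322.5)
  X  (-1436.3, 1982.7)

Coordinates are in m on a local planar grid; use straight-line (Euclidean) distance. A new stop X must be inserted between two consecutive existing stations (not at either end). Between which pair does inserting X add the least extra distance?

between CP2 and CP3

Added distance for inserting X between each consecutive pair:
CP1–CP2: 3546.6 m
CP2–CP3: 1883.2 m
CP3–CP4: 2651.3 m
Smallest added distance is 1883.2 m, inserting between CP2 and CP3.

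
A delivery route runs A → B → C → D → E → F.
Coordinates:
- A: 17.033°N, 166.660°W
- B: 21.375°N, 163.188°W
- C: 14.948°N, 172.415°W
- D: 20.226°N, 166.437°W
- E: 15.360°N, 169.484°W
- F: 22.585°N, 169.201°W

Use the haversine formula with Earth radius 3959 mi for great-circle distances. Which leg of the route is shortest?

Leg distances:
A→B: 375.9 mi
B→C: 750.7 mi
C→D: 536.6 mi
D→E: 391.4 mi
E→F: 499.6 mi
The shortest leg is A–B at 375.9 mi.

A–B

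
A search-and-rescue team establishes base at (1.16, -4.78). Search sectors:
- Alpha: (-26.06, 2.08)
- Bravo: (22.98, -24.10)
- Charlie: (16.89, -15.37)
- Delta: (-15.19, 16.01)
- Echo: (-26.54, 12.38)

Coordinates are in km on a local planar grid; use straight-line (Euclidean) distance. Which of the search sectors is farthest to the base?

Distances from the base ((1.16, -4.78)):
Echo: 32.6 km
Bravo: 29.1 km
Alpha: 28.1 km
Delta: 26.4 km
Charlie: 19.0 km
The farthest is Echo at 32.6 km.

Echo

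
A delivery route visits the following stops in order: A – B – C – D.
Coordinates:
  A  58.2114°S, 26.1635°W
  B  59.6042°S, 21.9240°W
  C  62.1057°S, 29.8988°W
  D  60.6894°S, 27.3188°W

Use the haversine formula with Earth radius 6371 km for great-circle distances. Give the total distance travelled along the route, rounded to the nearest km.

1011 km

Leg distances:
A→B: 288.5 km  (cumulative 288.5 km)
B→C: 513.2 km  (cumulative 801.6 km)
C→D: 208.9 km  (cumulative 1010.5 km)
Total route length ≈ 1011 km.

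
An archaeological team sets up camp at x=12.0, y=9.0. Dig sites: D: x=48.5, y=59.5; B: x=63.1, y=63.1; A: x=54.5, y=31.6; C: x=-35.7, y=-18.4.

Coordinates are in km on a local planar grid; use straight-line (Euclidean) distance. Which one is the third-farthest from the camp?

C

Distances from the camp (x=12.0, y=9.0):
B: 74.4 km
D: 62.3 km
C: 55.0 km
A: 48.1 km
The third-farthest is C at 55.0 km.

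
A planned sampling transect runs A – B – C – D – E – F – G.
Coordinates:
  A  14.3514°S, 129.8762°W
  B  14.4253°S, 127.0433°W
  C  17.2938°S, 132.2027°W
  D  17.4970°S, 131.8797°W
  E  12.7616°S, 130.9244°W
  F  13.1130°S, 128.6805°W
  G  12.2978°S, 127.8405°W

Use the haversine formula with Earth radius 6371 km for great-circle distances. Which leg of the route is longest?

B–C

Leg distances:
A→B: 305.2 km
B→C: 637.3 km
C→D: 41.1 km
D→E: 536.4 km
E→F: 246.3 km
F→G: 128.5 km
The longest leg is B–C at 637.3 km.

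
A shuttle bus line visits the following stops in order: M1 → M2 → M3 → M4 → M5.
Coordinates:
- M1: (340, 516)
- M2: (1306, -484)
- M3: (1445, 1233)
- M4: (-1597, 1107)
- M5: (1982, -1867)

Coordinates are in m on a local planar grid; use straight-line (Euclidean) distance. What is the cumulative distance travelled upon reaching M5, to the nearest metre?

Leg distances:
M1→M2: 1390.4 m  (cumulative 1390.4 m)
M2→M3: 1722.6 m  (cumulative 3113.0 m)
M3→M4: 3044.6 m  (cumulative 6157.6 m)
M4→M5: 4653.4 m  (cumulative 10811.0 m)
Cumulative distance at M5 ≈ 10811 m.

10811 m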